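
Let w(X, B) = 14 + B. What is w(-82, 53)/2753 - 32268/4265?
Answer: -88548049/11741545 ≈ -7.5414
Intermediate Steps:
w(-82, 53)/2753 - 32268/4265 = (14 + 53)/2753 - 32268/4265 = 67*(1/2753) - 32268*1/4265 = 67/2753 - 32268/4265 = -88548049/11741545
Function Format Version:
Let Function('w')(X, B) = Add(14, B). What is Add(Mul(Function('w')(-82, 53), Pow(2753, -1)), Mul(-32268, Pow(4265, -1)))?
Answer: Rational(-88548049, 11741545) ≈ -7.5414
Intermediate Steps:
Add(Mul(Function('w')(-82, 53), Pow(2753, -1)), Mul(-32268, Pow(4265, -1))) = Add(Mul(Add(14, 53), Pow(2753, -1)), Mul(-32268, Pow(4265, -1))) = Add(Mul(67, Rational(1, 2753)), Mul(-32268, Rational(1, 4265))) = Add(Rational(67, 2753), Rational(-32268, 4265)) = Rational(-88548049, 11741545)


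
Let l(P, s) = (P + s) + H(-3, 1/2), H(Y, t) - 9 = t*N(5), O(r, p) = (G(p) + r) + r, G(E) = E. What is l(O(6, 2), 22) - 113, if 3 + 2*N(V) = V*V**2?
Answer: -75/2 ≈ -37.500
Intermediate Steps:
N(V) = -3/2 + V**3/2 (N(V) = -3/2 + (V*V**2)/2 = -3/2 + V**3/2)
O(r, p) = p + 2*r (O(r, p) = (p + r) + r = p + 2*r)
H(Y, t) = 9 + 61*t (H(Y, t) = 9 + t*(-3/2 + (1/2)*5**3) = 9 + t*(-3/2 + (1/2)*125) = 9 + t*(-3/2 + 125/2) = 9 + t*61 = 9 + 61*t)
l(P, s) = 79/2 + P + s (l(P, s) = (P + s) + (9 + 61/2) = (P + s) + 79/2 = 79/2 + P + s)
l(O(6, 2), 22) - 113 = (79/2 + (2 + 2*6) + 22) - 113 = (79/2 + (2 + 12) + 22) - 113 = (79/2 + 14 + 22) - 113 = 151/2 - 113 = -75/2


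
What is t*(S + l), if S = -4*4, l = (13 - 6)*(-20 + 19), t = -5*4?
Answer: 460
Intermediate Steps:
t = -20
l = -7 (l = 7*(-1) = -7)
S = -16
t*(S + l) = -20*(-16 - 7) = -20*(-23) = 460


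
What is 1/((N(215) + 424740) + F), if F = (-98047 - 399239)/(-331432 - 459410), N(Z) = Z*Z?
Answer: 131807/62076566636 ≈ 2.1233e-6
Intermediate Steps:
N(Z) = Z²
F = 82881/131807 (F = -497286/(-790842) = -497286*(-1/790842) = 82881/131807 ≈ 0.62881)
1/((N(215) + 424740) + F) = 1/((215² + 424740) + 82881/131807) = 1/((46225 + 424740) + 82881/131807) = 1/(470965 + 82881/131807) = 1/(62076566636/131807) = 131807/62076566636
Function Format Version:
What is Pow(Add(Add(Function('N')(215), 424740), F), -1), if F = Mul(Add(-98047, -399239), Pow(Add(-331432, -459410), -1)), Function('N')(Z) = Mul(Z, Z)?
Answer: Rational(131807, 62076566636) ≈ 2.1233e-6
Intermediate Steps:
Function('N')(Z) = Pow(Z, 2)
F = Rational(82881, 131807) (F = Mul(-497286, Pow(-790842, -1)) = Mul(-497286, Rational(-1, 790842)) = Rational(82881, 131807) ≈ 0.62881)
Pow(Add(Add(Function('N')(215), 424740), F), -1) = Pow(Add(Add(Pow(215, 2), 424740), Rational(82881, 131807)), -1) = Pow(Add(Add(46225, 424740), Rational(82881, 131807)), -1) = Pow(Add(470965, Rational(82881, 131807)), -1) = Pow(Rational(62076566636, 131807), -1) = Rational(131807, 62076566636)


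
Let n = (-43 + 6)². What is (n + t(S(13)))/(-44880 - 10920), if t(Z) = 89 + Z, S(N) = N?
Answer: -1471/55800 ≈ -0.026362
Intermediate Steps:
n = 1369 (n = (-37)² = 1369)
(n + t(S(13)))/(-44880 - 10920) = (1369 + (89 + 13))/(-44880 - 10920) = (1369 + 102)/(-55800) = 1471*(-1/55800) = -1471/55800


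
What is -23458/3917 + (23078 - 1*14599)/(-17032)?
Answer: -432748899/66714344 ≈ -6.4866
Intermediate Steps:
-23458/3917 + (23078 - 1*14599)/(-17032) = -23458*1/3917 + (23078 - 14599)*(-1/17032) = -23458/3917 + 8479*(-1/17032) = -23458/3917 - 8479/17032 = -432748899/66714344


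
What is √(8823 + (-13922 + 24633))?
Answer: √19534 ≈ 139.76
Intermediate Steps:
√(8823 + (-13922 + 24633)) = √(8823 + 10711) = √19534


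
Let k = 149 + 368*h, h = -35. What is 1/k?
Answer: -1/12731 ≈ -7.8548e-5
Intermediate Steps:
k = -12731 (k = 149 + 368*(-35) = 149 - 12880 = -12731)
1/k = 1/(-12731) = -1/12731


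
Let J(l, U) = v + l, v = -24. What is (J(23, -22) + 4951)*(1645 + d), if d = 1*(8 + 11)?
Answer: 8236800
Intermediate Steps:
J(l, U) = -24 + l
d = 19 (d = 1*19 = 19)
(J(23, -22) + 4951)*(1645 + d) = ((-24 + 23) + 4951)*(1645 + 19) = (-1 + 4951)*1664 = 4950*1664 = 8236800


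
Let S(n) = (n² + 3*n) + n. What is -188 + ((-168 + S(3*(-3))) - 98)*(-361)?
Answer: 79593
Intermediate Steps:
S(n) = n² + 4*n
-188 + ((-168 + S(3*(-3))) - 98)*(-361) = -188 + ((-168 + (3*(-3))*(4 + 3*(-3))) - 98)*(-361) = -188 + ((-168 - 9*(4 - 9)) - 98)*(-361) = -188 + ((-168 - 9*(-5)) - 98)*(-361) = -188 + ((-168 + 45) - 98)*(-361) = -188 + (-123 - 98)*(-361) = -188 - 221*(-361) = -188 + 79781 = 79593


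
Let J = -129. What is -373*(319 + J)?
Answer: -70870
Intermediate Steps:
-373*(319 + J) = -373*(319 - 129) = -373*190 = -70870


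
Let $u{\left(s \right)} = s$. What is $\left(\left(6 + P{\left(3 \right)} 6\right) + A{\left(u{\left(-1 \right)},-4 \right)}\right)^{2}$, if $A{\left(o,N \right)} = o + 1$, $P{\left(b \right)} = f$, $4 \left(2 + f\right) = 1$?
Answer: $\frac{81}{4} \approx 20.25$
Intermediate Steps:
$f = - \frac{7}{4}$ ($f = -2 + \frac{1}{4} \cdot 1 = -2 + \frac{1}{4} = - \frac{7}{4} \approx -1.75$)
$P{\left(b \right)} = - \frac{7}{4}$
$A{\left(o,N \right)} = 1 + o$
$\left(\left(6 + P{\left(3 \right)} 6\right) + A{\left(u{\left(-1 \right)},-4 \right)}\right)^{2} = \left(\left(6 - \frac{21}{2}\right) + \left(1 - 1\right)\right)^{2} = \left(\left(6 - \frac{21}{2}\right) + 0\right)^{2} = \left(- \frac{9}{2} + 0\right)^{2} = \left(- \frac{9}{2}\right)^{2} = \frac{81}{4}$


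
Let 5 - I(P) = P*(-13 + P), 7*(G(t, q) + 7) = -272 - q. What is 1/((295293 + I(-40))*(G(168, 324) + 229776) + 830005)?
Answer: 7/471373587121 ≈ 1.4850e-11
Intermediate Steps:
G(t, q) = -321/7 - q/7 (G(t, q) = -7 + (-272 - q)/7 = -7 + (-272/7 - q/7) = -321/7 - q/7)
I(P) = 5 - P*(-13 + P)
1/((295293 + I(-40))*(G(168, 324) + 229776) + 830005) = 1/((295293 + (5 - 1*(-40)² + 13*(-40)))*((-321/7 - ⅐*324) + 229776) + 830005) = 1/((295293 + (5 - 1*1600 - 520))*((-321/7 - 324/7) + 229776) + 830005) = 1/((295293 + (5 - 1600 - 520))*(-645/7 + 229776) + 830005) = 1/((295293 - 2115)*(1607787/7) + 830005) = 1/(293178*(1607787/7) + 830005) = 1/(471367777086/7 + 830005) = 1/(471373587121/7) = 7/471373587121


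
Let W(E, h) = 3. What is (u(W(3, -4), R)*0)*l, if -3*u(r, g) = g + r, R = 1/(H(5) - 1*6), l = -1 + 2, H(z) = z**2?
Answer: 0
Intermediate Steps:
l = 1
R = 1/19 (R = 1/(5**2 - 1*6) = 1/(25 - 6) = 1/19 ≈ 0.052632)
u(r, g) = -g/3 - r/3 (u(r, g) = -(g + r)/3 = -g/3 - r/3)
(u(W(3, -4), R)*0)*l = ((-1/3*1/19 - 1/3*3)*0)*1 = ((-1/57 - 1)*0)*1 = -58/57*0*1 = 0*1 = 0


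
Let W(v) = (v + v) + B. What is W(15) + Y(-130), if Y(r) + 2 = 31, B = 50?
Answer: 109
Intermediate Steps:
Y(r) = 29 (Y(r) = -2 + 31 = 29)
W(v) = 50 + 2*v (W(v) = (v + v) + 50 = 2*v + 50 = 50 + 2*v)
W(15) + Y(-130) = (50 + 2*15) + 29 = (50 + 30) + 29 = 80 + 29 = 109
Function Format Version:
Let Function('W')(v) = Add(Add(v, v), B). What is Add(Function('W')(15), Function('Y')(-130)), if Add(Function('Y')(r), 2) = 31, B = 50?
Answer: 109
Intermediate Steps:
Function('Y')(r) = 29 (Function('Y')(r) = Add(-2, 31) = 29)
Function('W')(v) = Add(50, Mul(2, v)) (Function('W')(v) = Add(Add(v, v), 50) = Add(Mul(2, v), 50) = Add(50, Mul(2, v)))
Add(Function('W')(15), Function('Y')(-130)) = Add(Add(50, Mul(2, 15)), 29) = Add(Add(50, 30), 29) = Add(80, 29) = 109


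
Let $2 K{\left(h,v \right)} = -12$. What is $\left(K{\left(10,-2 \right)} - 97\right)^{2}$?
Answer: $10609$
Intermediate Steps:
$K{\left(h,v \right)} = -6$ ($K{\left(h,v \right)} = \frac{1}{2} \left(-12\right) = -6$)
$\left(K{\left(10,-2 \right)} - 97\right)^{2} = \left(-6 - 97\right)^{2} = \left(-103\right)^{2} = 10609$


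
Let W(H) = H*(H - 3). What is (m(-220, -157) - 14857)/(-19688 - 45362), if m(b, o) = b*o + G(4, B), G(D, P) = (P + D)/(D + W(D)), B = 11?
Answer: -157479/520400 ≈ -0.30261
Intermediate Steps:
W(H) = H*(-3 + H)
G(D, P) = (D + P)/(D + D*(-3 + D)) (G(D, P) = (P + D)/(D + D*(-3 + D)) = (D + P)/(D + D*(-3 + D)))
m(b, o) = 15/8 + b*o (m(b, o) = b*o + (4 + 11)/(4*(-2 + 4)) = b*o + (¼)*15/2 = b*o + (¼)*(½)*15 = b*o + 15/8 = 15/8 + b*o)
(m(-220, -157) - 14857)/(-19688 - 45362) = ((15/8 - 220*(-157)) - 14857)/(-19688 - 45362) = ((15/8 + 34540) - 14857)/(-65050) = (276335/8 - 14857)*(-1/65050) = (157479/8)*(-1/65050) = -157479/520400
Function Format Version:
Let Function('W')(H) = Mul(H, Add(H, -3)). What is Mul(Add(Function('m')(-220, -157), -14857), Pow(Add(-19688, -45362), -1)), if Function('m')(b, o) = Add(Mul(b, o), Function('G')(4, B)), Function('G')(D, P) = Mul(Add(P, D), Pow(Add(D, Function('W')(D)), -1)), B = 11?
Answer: Rational(-157479, 520400) ≈ -0.30261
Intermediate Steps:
Function('W')(H) = Mul(H, Add(-3, H))
Function('G')(D, P) = Mul(Pow(Add(D, Mul(D, Add(-3, D))), -1), Add(D, P)) (Function('G')(D, P) = Mul(Add(P, D), Pow(Add(D, Mul(D, Add(-3, D))), -1)) = Mul(Add(D, P), Pow(Add(D, Mul(D, Add(-3, D))), -1)) = Mul(Pow(Add(D, Mul(D, Add(-3, D))), -1), Add(D, P)))
Function('m')(b, o) = Add(Rational(15, 8), Mul(b, o)) (Function('m')(b, o) = Add(Mul(b, o), Mul(Pow(4, -1), Pow(Add(-2, 4), -1), Add(4, 11))) = Add(Mul(b, o), Mul(Rational(1, 4), Pow(2, -1), 15)) = Add(Mul(b, o), Mul(Rational(1, 4), Rational(1, 2), 15)) = Add(Mul(b, o), Rational(15, 8)) = Add(Rational(15, 8), Mul(b, o)))
Mul(Add(Function('m')(-220, -157), -14857), Pow(Add(-19688, -45362), -1)) = Mul(Add(Add(Rational(15, 8), Mul(-220, -157)), -14857), Pow(Add(-19688, -45362), -1)) = Mul(Add(Add(Rational(15, 8), 34540), -14857), Pow(-65050, -1)) = Mul(Add(Rational(276335, 8), -14857), Rational(-1, 65050)) = Mul(Rational(157479, 8), Rational(-1, 65050)) = Rational(-157479, 520400)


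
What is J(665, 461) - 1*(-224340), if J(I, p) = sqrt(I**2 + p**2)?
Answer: 224340 + sqrt(654746) ≈ 2.2515e+5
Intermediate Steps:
J(665, 461) - 1*(-224340) = sqrt(665**2 + 461**2) - 1*(-224340) = sqrt(442225 + 212521) + 224340 = sqrt(654746) + 224340 = 224340 + sqrt(654746)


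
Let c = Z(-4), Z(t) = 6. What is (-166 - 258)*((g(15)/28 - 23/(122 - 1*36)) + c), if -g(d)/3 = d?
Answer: -526502/301 ≈ -1749.2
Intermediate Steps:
g(d) = -3*d
c = 6
(-166 - 258)*((g(15)/28 - 23/(122 - 1*36)) + c) = (-166 - 258)*((-3*15/28 - 23/(122 - 1*36)) + 6) = -424*((-45*1/28 - 23/(122 - 36)) + 6) = -424*((-45/28 - 23/86) + 6) = -424*(-2257/1204 + 6) = -424*4967/1204 = -526502/301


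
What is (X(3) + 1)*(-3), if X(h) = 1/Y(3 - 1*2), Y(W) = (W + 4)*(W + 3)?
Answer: -63/20 ≈ -3.1500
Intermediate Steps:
Y(W) = (3 + W)*(4 + W) (Y(W) = (4 + W)*(3 + W) = (3 + W)*(4 + W))
X(h) = 1/20 (X(h) = 1/(12 + (3 - 1*2)² + 7*(3 - 1*2)) = 1/(12 + (3 - 2)² + 7*(3 - 2)) = 1/(12 + 1² + 7*1) = 1/(12 + 1 + 7) = 1/20)
(X(3) + 1)*(-3) = (1/20 + 1)*(-3) = (21/20)*(-3) = -63/20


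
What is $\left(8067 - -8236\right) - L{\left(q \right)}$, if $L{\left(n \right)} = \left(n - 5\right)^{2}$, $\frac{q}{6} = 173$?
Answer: $-1050786$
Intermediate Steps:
$q = 1038$ ($q = 6 \cdot 173 = 1038$)
$L{\left(n \right)} = \left(-5 + n\right)^{2}$
$\left(8067 - -8236\right) - L{\left(q \right)} = \left(8067 - -8236\right) - \left(-5 + 1038\right)^{2} = \left(8067 + 8236\right) - 1033^{2} = 16303 - 1067089 = -1050786$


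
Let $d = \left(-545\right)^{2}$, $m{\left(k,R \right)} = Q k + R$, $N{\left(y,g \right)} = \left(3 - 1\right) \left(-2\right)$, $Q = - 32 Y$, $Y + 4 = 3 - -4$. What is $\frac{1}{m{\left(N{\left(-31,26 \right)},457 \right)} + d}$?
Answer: $\frac{1}{297866} \approx 3.3572 \cdot 10^{-6}$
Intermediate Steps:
$Y = 3$ ($Y = -4 + \left(3 - -4\right) = -4 + \left(3 + 4\right) = -4 + 7 = 3$)
$Q = -96$ ($Q = \left(-32\right) 3 = -96$)
$N{\left(y,g \right)} = -4$ ($N{\left(y,g \right)} = 2 \left(-2\right) = -4$)
$m{\left(k,R \right)} = R - 96 k$ ($m{\left(k,R \right)} = - 96 k + R = R - 96 k$)
$d = 297025$
$\frac{1}{m{\left(N{\left(-31,26 \right)},457 \right)} + d} = \frac{1}{\left(457 - -384\right) + 297025} = \frac{1}{\left(457 + 384\right) + 297025} = \frac{1}{841 + 297025} = \frac{1}{297866}$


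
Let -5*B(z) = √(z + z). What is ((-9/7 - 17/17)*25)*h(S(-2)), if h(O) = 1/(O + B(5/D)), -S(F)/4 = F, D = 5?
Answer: -40000/5593 - 1000*√2/5593 ≈ -7.4046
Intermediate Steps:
S(F) = -4*F
B(z) = -√2*√z/5 (B(z) = -√(z + z)/5 = -√2*√z/5)
h(O) = 1/(O - √2/5) (h(O) = 1/(O - √2*√(5/5)/5) = 1/(O - √2*√(5*(⅕))/5) = 1/(O - √2*√1/5) = 1/(O - ⅕*√2*1) = 1/(O - √2/5))
((-9/7 - 17/17)*25)*h(S(-2)) = ((-9/7 - 17/17)*25)*(5/(-√2 + 5*(-4*(-2)))) = ((-9*⅐ - 17*1/17)*25)*(5/(-√2 + 5*8)) = ((-9/7 - 1)*25)*(5/(-√2 + 40)) = (-16/7*25)*(5/(40 - √2)) = -2000/(7*(40 - √2))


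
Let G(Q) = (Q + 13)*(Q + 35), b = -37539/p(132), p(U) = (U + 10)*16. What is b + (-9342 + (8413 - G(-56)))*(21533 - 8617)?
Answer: -53760356003/2272 ≈ -2.3662e+7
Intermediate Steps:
p(U) = 160 + 16*U (p(U) = (10 + U)*16 = 160 + 16*U)
b = -37539/2272 (b = -37539/(160 + 16*132) = -37539/(160 + 2112) = -37539/2272 ≈ -16.522)
G(Q) = (13 + Q)*(35 + Q)
b + (-9342 + (8413 - G(-56)))*(21533 - 8617) = -37539/2272 + (-9342 + (8413 - (455 + (-56)² + 48*(-56))))*(21533 - 8617) = -37539/2272 + (-9342 + (8413 - (455 + 3136 - 2688)))*12916 = -37539/2272 + (-9342 + (8413 - 1*903))*12916 = -37539/2272 + (-9342 + (8413 - 903))*12916 = -37539/2272 + (-9342 + 7510)*12916 = -37539/2272 - 1832*12916 = -37539/2272 - 23662112 = -53760356003/2272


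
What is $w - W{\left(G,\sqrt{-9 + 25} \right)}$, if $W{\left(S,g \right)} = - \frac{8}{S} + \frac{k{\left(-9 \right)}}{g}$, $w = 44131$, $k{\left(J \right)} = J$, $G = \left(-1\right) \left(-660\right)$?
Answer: $\frac{29127953}{660} \approx 44133.0$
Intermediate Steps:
$G = 660$
$W{\left(S,g \right)} = - \frac{9}{g} - \frac{8}{S}$ ($W{\left(S,g \right)} = - \frac{8}{S} - \frac{9}{g} = - \frac{9}{g} - \frac{8}{S}$)
$w - W{\left(G,\sqrt{-9 + 25} \right)} = 44131 - \left(- \frac{9}{\sqrt{-9 + 25}} - \frac{8}{660}\right) = 44131 - \left(- \frac{9}{\sqrt{16}} - \frac{2}{165}\right) = 44131 - \left(- \frac{9}{4} - \frac{2}{165}\right) = 44131 - - \frac{1493}{660} = 44131 + \frac{1493}{660} = \frac{29127953}{660}$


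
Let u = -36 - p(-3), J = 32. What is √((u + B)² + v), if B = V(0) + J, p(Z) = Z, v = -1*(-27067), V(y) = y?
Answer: 2*√6767 ≈ 164.52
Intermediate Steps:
v = 27067
B = 32 (B = 0 + 32 = 32)
u = -33 (u = -36 - 1*(-3) = -36 + 3 = -33)
√((u + B)² + v) = √((-33 + 32)² + 27067) = √((-1)² + 27067) = √(1 + 27067) = √27068 = 2*√6767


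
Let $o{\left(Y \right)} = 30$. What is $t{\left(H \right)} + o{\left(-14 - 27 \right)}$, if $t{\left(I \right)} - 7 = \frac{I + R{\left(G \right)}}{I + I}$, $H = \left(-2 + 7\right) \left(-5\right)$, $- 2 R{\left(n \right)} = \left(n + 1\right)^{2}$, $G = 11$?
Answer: $\frac{1947}{50} \approx 38.94$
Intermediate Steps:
$R{\left(n \right)} = - \frac{\left(1 + n\right)^{2}}{2}$ ($R{\left(n \right)} = - \frac{\left(n + 1\right)^{2}}{2} = - \frac{\left(1 + n\right)^{2}}{2}$)
$H = -25$ ($H = 5 \left(-5\right) = -25$)
$t{\left(I \right)} = 7 + \frac{-72 + I}{2 I}$ ($t{\left(I \right)} = 7 + \frac{I - \frac{\left(1 + 11\right)^{2}}{2}}{I + I} = 7 + \frac{I - \frac{12^{2}}{2}}{2 I} = 7 + \left(I - 72\right) \frac{1}{2 I} = 7 + \left(-72 + I\right) \frac{1}{2 I} = 7 + \frac{-72 + I}{2 I}$)
$t{\left(H \right)} + o{\left(-14 - 27 \right)} = \left(\frac{15}{2} - \frac{36}{-25}\right) + 30 = \left(\frac{15}{2} - - \frac{36}{25}\right) + 30 = \left(\frac{15}{2} + \frac{36}{25}\right) + 30 = \frac{447}{50} + 30 = \frac{1947}{50}$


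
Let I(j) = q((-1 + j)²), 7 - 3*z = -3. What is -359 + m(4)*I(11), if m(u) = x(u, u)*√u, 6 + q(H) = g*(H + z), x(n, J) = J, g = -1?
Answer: -3701/3 ≈ -1233.7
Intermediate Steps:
z = 10/3 (z = 7/3 - ⅓*(-3) = 7/3 + 1 = 10/3 ≈ 3.3333)
q(H) = -28/3 - H (q(H) = -6 - (H + 10/3) = -6 - (10/3 + H) = -6 + (-10/3 - H) = -28/3 - H)
m(u) = u^(3/2) (m(u) = u*√u = u^(3/2))
I(j) = -28/3 - (-1 + j)²
-359 + m(4)*I(11) = -359 + 4^(3/2)*(-31/3 - 1*11² + 2*11) = -359 + 8*(-31/3 - 1*121 + 22) = -359 + 8*(-31/3 - 121 + 22) = -359 + 8*(-328/3) = -359 - 2624/3 = -3701/3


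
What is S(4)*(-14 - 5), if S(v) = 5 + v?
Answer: -171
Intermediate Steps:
S(4)*(-14 - 5) = (5 + 4)*(-14 - 5) = 9*(-19) = -171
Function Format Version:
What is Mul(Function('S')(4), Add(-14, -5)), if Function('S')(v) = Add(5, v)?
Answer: -171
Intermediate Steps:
Mul(Function('S')(4), Add(-14, -5)) = Mul(Add(5, 4), Add(-14, -5)) = Mul(9, -19) = -171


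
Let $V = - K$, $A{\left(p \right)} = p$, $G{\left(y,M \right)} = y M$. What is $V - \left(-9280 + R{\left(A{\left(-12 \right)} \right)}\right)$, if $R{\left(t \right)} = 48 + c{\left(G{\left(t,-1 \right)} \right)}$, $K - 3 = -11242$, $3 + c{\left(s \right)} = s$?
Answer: $20462$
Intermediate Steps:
$G{\left(y,M \right)} = M y$
$c{\left(s \right)} = -3 + s$
$K = -11239$ ($K = 3 - 11242 = -11239$)
$R{\left(t \right)} = 45 - t$ ($R{\left(t \right)} = 48 - \left(3 + t\right) = 45 - t$)
$V = 11239$ ($V = \left(-1\right) \left(-11239\right) = 11239$)
$V - \left(-9280 + R{\left(A{\left(-12 \right)} \right)}\right) = 11239 - \left(-9235 + 12\right) = 11239 + \left(9280 - \left(45 + 12\right)\right) = 11239 + \left(9280 - 57\right) = 11239 + 9223 = 20462$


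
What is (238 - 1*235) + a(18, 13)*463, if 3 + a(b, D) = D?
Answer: 4633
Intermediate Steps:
a(b, D) = -3 + D
(238 - 1*235) + a(18, 13)*463 = (238 - 1*235) + (-3 + 13)*463 = (238 - 235) + 10*463 = 3 + 4630 = 4633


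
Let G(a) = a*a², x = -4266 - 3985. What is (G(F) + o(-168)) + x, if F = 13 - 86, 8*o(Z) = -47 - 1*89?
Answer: -397285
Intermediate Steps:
o(Z) = -17 (o(Z) = (-47 - 1*89)/8 = (-47 - 89)/8 = (⅛)*(-136) = -17)
F = -73
x = -8251
G(a) = a³
(G(F) + o(-168)) + x = ((-73)³ - 17) - 8251 = (-389017 - 17) - 8251 = -389034 - 8251 = -397285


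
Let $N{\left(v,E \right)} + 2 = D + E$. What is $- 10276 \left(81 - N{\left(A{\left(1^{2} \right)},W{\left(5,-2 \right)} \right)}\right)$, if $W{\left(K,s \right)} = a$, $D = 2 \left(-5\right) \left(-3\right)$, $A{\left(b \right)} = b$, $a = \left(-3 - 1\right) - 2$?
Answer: $-606284$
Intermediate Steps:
$a = -6$ ($a = -4 - 2 = -6$)
$D = 30$ ($D = \left(-10\right) \left(-3\right) = 30$)
$W{\left(K,s \right)} = -6$
$N{\left(v,E \right)} = 28 + E$ ($N{\left(v,E \right)} = -2 + \left(30 + E\right) = 28 + E$)
$- 10276 \left(81 - N{\left(A{\left(1^{2} \right)},W{\left(5,-2 \right)} \right)}\right) = - 10276 \left(81 - \left(28 - 6\right)\right) = - 10276 \left(81 - 22\right) = \left(-10276\right) 59 = -606284$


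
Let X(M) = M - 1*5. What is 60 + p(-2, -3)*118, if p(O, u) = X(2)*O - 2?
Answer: 532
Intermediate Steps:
X(M) = -5 + M (X(M) = M - 5 = -5 + M)
p(O, u) = -2 - 3*O (p(O, u) = (-5 + 2)*O - 2 = -3*O - 2 = -2 - 3*O)
60 + p(-2, -3)*118 = 60 + (-2 - 3*(-2))*118 = 60 + (-2 + 6)*118 = 60 + 4*118 = 60 + 472 = 532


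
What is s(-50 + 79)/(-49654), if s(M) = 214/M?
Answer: -107/719983 ≈ -0.00014861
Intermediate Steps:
s(-50 + 79)/(-49654) = (214/(-50 + 79))/(-49654) = (214/29)*(-1/49654) = -107/719983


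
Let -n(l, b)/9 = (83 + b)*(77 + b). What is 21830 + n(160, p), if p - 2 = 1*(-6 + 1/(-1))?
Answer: -28714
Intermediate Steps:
p = -5 (p = 2 + 1*(-6 + 1/(-1)) = 2 + 1*(-6 - 1) = 2 + 1*(-7) = 2 - 7 = -5)
n(l, b) = -9*(77 + b)*(83 + b) (n(l, b) = -9*(83 + b)*(77 + b) = -9*(77 + b)*(83 + b))
21830 + n(160, p) = 21830 + (-57519 - 1440*(-5) - 9*(-5)²) = 21830 + (-57519 + 7200 - 9*25) = 21830 + (-57519 + 7200 - 225) = 21830 - 50544 = -28714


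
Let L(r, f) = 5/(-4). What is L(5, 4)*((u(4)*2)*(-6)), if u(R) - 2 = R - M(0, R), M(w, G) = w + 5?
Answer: 15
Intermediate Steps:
M(w, G) = 5 + w
L(r, f) = -5/4 (L(r, f) = 5*(-¼) = -5/4)
u(R) = -3 + R (u(R) = 2 + (R - (5 + 0)) = 2 + (R - 1*5) = 2 + (R - 5) = 2 + (-5 + R) = -3 + R)
L(5, 4)*((u(4)*2)*(-6)) = -5*(-3 + 4)*2*(-6)/4 = -5*1*2*(-6)/4 = -5*(-6)/2 = -5/4*(-12) = 15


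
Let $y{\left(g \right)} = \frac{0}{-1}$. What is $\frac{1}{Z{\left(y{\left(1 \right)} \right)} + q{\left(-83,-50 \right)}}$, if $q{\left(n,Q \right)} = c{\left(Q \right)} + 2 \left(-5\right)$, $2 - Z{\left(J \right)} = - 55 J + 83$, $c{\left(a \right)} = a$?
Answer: $- \frac{1}{141} \approx -0.0070922$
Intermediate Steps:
$y{\left(g \right)} = 0$ ($y{\left(g \right)} = 0 \left(-1\right) = 0$)
$Z{\left(J \right)} = -81 + 55 J$ ($Z{\left(J \right)} = 2 - \left(- 55 J + 83\right) = 2 - \left(83 - 55 J\right) = 2 + \left(-83 + 55 J\right) = -81 + 55 J$)
$q{\left(n,Q \right)} = -10 + Q$ ($q{\left(n,Q \right)} = Q + 2 \left(-5\right) = Q - 10 = -10 + Q$)
$\frac{1}{Z{\left(y{\left(1 \right)} \right)} + q{\left(-83,-50 \right)}} = \frac{1}{\left(-81 + 55 \cdot 0\right) - 60} = \frac{1}{\left(-81 + 0\right) - 60} = \frac{1}{-81 - 60} = \frac{1}{-141} = - \frac{1}{141}$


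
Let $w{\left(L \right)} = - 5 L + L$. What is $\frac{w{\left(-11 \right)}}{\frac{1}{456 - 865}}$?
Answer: $-17996$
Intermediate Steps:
$w{\left(L \right)} = - 4 L$
$\frac{w{\left(-11 \right)}}{\frac{1}{456 - 865}} = \frac{\left(-4\right) \left(-11\right)}{\frac{1}{456 - 865}} = \frac{44}{\frac{1}{-409}} = \frac{44}{- \frac{1}{409}} = 44 \left(-409\right) = -17996$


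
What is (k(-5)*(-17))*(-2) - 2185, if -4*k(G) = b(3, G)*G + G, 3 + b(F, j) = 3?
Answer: -4285/2 ≈ -2142.5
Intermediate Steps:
b(F, j) = 0 (b(F, j) = -3 + 3 = 0)
k(G) = -G/4 (k(G) = -(0*G + G)/4 = -(0 + G)/4 = -G/4)
(k(-5)*(-17))*(-2) - 2185 = (-¼*(-5)*(-17))*(-2) - 2185 = ((5/4)*(-17))*(-2) - 2185 = -85/4*(-2) - 2185 = 85/2 - 2185 = -4285/2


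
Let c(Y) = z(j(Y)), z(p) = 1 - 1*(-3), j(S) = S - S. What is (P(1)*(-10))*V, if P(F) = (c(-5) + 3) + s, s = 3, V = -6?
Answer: 600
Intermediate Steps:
j(S) = 0
z(p) = 4 (z(p) = 1 + 3 = 4)
c(Y) = 4
P(F) = 10 (P(F) = (4 + 3) + 3 = 7 + 3 = 10)
(P(1)*(-10))*V = (10*(-10))*(-6) = -100*(-6) = 600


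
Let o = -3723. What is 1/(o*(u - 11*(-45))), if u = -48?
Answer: -1/1664181 ≈ -6.0090e-7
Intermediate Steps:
1/(o*(u - 11*(-45))) = 1/((-3723)*(-48 - 11*(-45))) = -1/(3723*(-48 + 495)) = -1/3723/447 = -1/3723*1/447 = -1/1664181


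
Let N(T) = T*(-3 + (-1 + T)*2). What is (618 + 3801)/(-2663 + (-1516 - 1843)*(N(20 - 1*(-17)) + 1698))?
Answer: -4419/14281772 ≈ -0.00030942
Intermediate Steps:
N(T) = T*(-5 + 2*T) (N(T) = T*(-3 + (-2 + 2*T)) = T*(-5 + 2*T))
(618 + 3801)/(-2663 + (-1516 - 1843)*(N(20 - 1*(-17)) + 1698)) = (618 + 3801)/(-2663 + (-1516 - 1843)*((20 - 1*(-17))*(-5 + 2*(20 - 1*(-17))) + 1698)) = 4419/(-2663 - 3359*((20 + 17)*(-5 + 2*(20 + 17)) + 1698)) = 4419/(-2663 - 3359*(37*(-5 + 2*37) + 1698)) = 4419/(-2663 - 3359*(37*(-5 + 74) + 1698)) = 4419/(-2663 - 3359*(37*69 + 1698)) = 4419/(-2663 - 3359*(2553 + 1698)) = 4419/(-2663 - 3359*4251) = 4419/(-2663 - 14279109) = 4419/(-14281772) = 4419*(-1/14281772) = -4419/14281772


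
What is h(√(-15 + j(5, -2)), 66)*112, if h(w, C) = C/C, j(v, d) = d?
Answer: 112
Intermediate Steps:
h(w, C) = 1
h(√(-15 + j(5, -2)), 66)*112 = 1*112 = 112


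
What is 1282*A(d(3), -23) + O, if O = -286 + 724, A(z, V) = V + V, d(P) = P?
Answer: -58534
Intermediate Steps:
A(z, V) = 2*V
O = 438
1282*A(d(3), -23) + O = 1282*(2*(-23)) + 438 = 1282*(-46) + 438 = -58972 + 438 = -58534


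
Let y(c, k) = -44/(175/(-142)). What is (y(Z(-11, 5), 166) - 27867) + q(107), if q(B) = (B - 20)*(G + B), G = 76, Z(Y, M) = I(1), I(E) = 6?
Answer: -2084302/175 ≈ -11910.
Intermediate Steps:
Z(Y, M) = 6
y(c, k) = 6248/175 (y(c, k) = -44/(175*(-1/142)) = -44/(-175/142) = -44*(-142/175) = 6248/175)
q(B) = (-20 + B)*(76 + B) (q(B) = (B - 20)*(76 + B) = (-20 + B)*(76 + B))
(y(Z(-11, 5), 166) - 27867) + q(107) = (6248/175 - 27867) + (-1520 + 107² + 56*107) = -4870477/175 + (-1520 + 11449 + 5992) = -4870477/175 + 15921 = -2084302/175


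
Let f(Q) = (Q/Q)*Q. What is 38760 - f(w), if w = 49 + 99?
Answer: 38612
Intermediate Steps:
w = 148
f(Q) = Q (f(Q) = 1*Q = Q)
38760 - f(w) = 38760 - 1*148 = 38760 - 148 = 38612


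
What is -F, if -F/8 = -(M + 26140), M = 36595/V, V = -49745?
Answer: -2080476328/9949 ≈ -2.0911e+5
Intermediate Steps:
M = -7319/9949 (M = 36595/(-49745) = 36595*(-1/49745) = -7319/9949 ≈ -0.73565)
F = 2080476328/9949 (F = -(-8)*(-7319/9949 + 26140) = -(-8)*260059541/9949 = -8*(-260059541/9949) = 2080476328/9949 ≈ 2.0911e+5)
-F = -1*2080476328/9949 = -2080476328/9949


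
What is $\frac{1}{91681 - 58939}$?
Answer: $\frac{1}{32742} \approx 3.0542 \cdot 10^{-5}$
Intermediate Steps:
$\frac{1}{91681 - 58939} = \frac{1}{32742}$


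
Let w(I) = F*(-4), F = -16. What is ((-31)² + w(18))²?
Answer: 1050625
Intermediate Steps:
w(I) = 64 (w(I) = -16*(-4) = 64)
((-31)² + w(18))² = ((-31)² + 64)² = (961 + 64)² = 1025² = 1050625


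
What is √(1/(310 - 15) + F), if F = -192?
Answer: I*√16708505/295 ≈ 13.856*I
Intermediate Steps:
√(1/(310 - 15) + F) = √(1/(310 - 15) - 192) = √(1/295 - 192) = √(-56639/295) = I*√16708505/295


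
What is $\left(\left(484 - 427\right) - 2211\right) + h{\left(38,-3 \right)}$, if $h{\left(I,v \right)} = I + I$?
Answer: $-2078$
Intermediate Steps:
$h{\left(I,v \right)} = 2 I$
$\left(\left(484 - 427\right) - 2211\right) + h{\left(38,-3 \right)} = \left(\left(484 - 427\right) - 2211\right) + 2 \cdot 38 = \left(57 - 2211\right) + 76 = -2154 + 76 = -2078$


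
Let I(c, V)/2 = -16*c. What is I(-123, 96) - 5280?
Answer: -1344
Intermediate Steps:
I(c, V) = -32*c (I(c, V) = 2*(-16*c) = -32*c)
I(-123, 96) - 5280 = -32*(-123) - 5280 = 3936 - 5280 = -1344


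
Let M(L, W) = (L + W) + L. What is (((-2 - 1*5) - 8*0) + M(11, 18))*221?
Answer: 7293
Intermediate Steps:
M(L, W) = W + 2*L
(((-2 - 1*5) - 8*0) + M(11, 18))*221 = (((-2 - 1*5) - 8*0) + (18 + 2*11))*221 = (((-2 - 5) + 0) + (18 + 22))*221 = ((-7 + 0) + 40)*221 = (-7 + 40)*221 = 33*221 = 7293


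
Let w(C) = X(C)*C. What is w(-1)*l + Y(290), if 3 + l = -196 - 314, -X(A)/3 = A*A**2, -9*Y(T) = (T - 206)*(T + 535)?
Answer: -6161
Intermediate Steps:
Y(T) = -(-206 + T)*(535 + T)/9 (Y(T) = -(T - 206)*(T + 535)/9 = -(-206 + T)*(535 + T)/9)
X(A) = -3*A**3 (X(A) = -3*A*A**2 = -3*A**3)
l = -513 (l = -3 + (-196 - 314) = -3 - 510 = -513)
w(C) = -3*C**4 (w(C) = (-3*C**3)*C = -3*C**4)
w(-1)*l + Y(290) = -3*(-1)**4*(-513) + (110210/9 - 329/9*290 - 1/9*290**2) = -3*1*(-513) + (110210/9 - 95410/9 - 1/9*84100) = -3*(-513) + (110210/9 - 95410/9 - 84100/9) = 1539 - 7700 = -6161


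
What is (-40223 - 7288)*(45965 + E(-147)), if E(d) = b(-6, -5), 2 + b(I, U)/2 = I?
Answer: -2183082939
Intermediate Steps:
b(I, U) = -4 + 2*I
E(d) = -16 (E(d) = -4 + 2*(-6) = -4 - 12 = -16)
(-40223 - 7288)*(45965 + E(-147)) = (-40223 - 7288)*(45965 - 16) = -47511*45949 = -2183082939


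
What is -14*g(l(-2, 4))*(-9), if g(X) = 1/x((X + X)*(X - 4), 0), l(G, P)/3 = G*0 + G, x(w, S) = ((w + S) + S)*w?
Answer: 7/800 ≈ 0.0087500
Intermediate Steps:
x(w, S) = w*(w + 2*S) (x(w, S) = ((S + w) + S)*w = (w + 2*S)*w = w*(w + 2*S))
l(G, P) = 3*G (l(G, P) = 3*(G*0 + G) = 3*(0 + G) = 3*G)
g(X) = 1/(4*X**2*(-4 + X)**2) (g(X) = 1/(((X + X)*(X - 4))*((X + X)*(X - 4) + 2*0)) = 1/(((2*X)*(-4 + X))*((2*X)*(-4 + X) + 0)) = 1/((2*X*(-4 + X))*(2*X*(-4 + X) + 0)) = 1/((2*X*(-4 + X))*(2*X*(-4 + X))) = 1/(4*X**2*(-4 + X)**2))
-14*g(l(-2, 4))*(-9) = -7/(2*(3*(-2))**2*(-4 + 3*(-2))**2)*(-9) = -7/(2*(-6)**2*(-4 - 6)**2)*(-9) = -7/(2*36*(-10)**2)*(-9) = -7/(2*36*100)*(-9) = -14*1/14400*(-9) = -7/7200*(-9) = 7/800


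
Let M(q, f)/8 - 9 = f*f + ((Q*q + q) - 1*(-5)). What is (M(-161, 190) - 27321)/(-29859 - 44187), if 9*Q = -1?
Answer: -2344015/666414 ≈ -3.5174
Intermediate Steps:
Q = -⅑ (Q = (⅑)*(-1) = -⅑ ≈ -0.11111)
M(q, f) = 112 + 8*f² + 64*q/9 (M(q, f) = 72 + 8*(f*f + ((-q/9 + q) - 1*(-5))) = 72 + 8*(f² + (8*q/9 + 5)) = 72 + 8*(f² + (5 + 8*q/9)) = 72 + 8*(5 + f² + 8*q/9) = 72 + (40 + 8*f² + 64*q/9) = 112 + 8*f² + 64*q/9)
(M(-161, 190) - 27321)/(-29859 - 44187) = ((112 + 8*190² + (64/9)*(-161)) - 27321)/(-29859 - 44187) = ((112 + 8*36100 - 10304/9) - 27321)/(-74046) = ((112 + 288800 - 10304/9) - 27321)*(-1/74046) = (2589904/9 - 27321)*(-1/74046) = (2344015/9)*(-1/74046) = -2344015/666414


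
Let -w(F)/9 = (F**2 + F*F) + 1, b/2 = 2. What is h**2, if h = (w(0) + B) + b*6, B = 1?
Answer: 256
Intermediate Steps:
b = 4 (b = 2*2 = 4)
w(F) = -9 - 18*F**2 (w(F) = -9*((F**2 + F*F) + 1) = -9*((F**2 + F**2) + 1) = -9*(2*F**2 + 1) = -9*(1 + 2*F**2) = -9 - 18*F**2)
h = 16 (h = ((-9 - 18*0**2) + 1) + 4*6 = ((-9 - 18*0) + 1) + 24 = ((-9 + 0) + 1) + 24 = (-9 + 1) + 24 = -8 + 24 = 16)
h**2 = 16**2 = 256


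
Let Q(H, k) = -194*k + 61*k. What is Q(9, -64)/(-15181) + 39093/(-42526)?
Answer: -50286955/33978274 ≈ -1.4800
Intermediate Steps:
Q(H, k) = -133*k
Q(9, -64)/(-15181) + 39093/(-42526) = -133*(-64)/(-15181) + 39093/(-42526) = 8512*(-1/15181) + 39093*(-1/42526) = -448/799 - 39093/42526 = -50286955/33978274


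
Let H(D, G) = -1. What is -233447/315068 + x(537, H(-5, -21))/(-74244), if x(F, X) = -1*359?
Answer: -2152366207/2923988574 ≈ -0.73611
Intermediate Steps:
x(F, X) = -359
-233447/315068 + x(537, H(-5, -21))/(-74244) = -233447/315068 - 359/(-74244) = -233447*1/315068 - 359*(-1/74244) = -233447/315068 + 359/74244 = -2152366207/2923988574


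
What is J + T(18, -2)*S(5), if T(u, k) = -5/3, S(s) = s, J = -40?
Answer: -145/3 ≈ -48.333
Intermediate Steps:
T(u, k) = -5/3 (T(u, k) = -5*1/3 = -5/3)
J + T(18, -2)*S(5) = -40 - 5/3*5 = -40 - 25/3 = -145/3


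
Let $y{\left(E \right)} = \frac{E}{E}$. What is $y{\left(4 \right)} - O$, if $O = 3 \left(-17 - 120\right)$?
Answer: $412$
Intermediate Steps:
$O = -411$ ($O = 3 \left(-137\right) = -411$)
$y{\left(E \right)} = 1$
$y{\left(4 \right)} - O = 1 - -411 = 1 + 411 = 412$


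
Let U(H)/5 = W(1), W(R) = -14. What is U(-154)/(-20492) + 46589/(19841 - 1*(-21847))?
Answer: 239404987/213567624 ≈ 1.1210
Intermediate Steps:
U(H) = -70 (U(H) = 5*(-14) = -70)
U(-154)/(-20492) + 46589/(19841 - 1*(-21847)) = -70/(-20492) + 46589/(19841 - 1*(-21847)) = -70*(-1/20492) + 46589/(19841 + 21847) = 35/10246 + 46589/41688 = 239404987/213567624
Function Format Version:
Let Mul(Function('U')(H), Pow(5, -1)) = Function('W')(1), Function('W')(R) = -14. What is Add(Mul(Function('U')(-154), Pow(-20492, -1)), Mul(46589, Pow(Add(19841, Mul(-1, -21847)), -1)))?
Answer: Rational(239404987, 213567624) ≈ 1.1210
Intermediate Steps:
Function('U')(H) = -70 (Function('U')(H) = Mul(5, -14) = -70)
Add(Mul(Function('U')(-154), Pow(-20492, -1)), Mul(46589, Pow(Add(19841, Mul(-1, -21847)), -1))) = Add(Mul(-70, Pow(-20492, -1)), Mul(46589, Pow(Add(19841, Mul(-1, -21847)), -1))) = Add(Mul(-70, Rational(-1, 20492)), Mul(46589, Pow(Add(19841, 21847), -1))) = Add(Rational(35, 10246), Mul(46589, Pow(41688, -1))) = Add(Rational(35, 10246), Mul(46589, Rational(1, 41688))) = Add(Rational(35, 10246), Rational(46589, 41688)) = Rational(239404987, 213567624)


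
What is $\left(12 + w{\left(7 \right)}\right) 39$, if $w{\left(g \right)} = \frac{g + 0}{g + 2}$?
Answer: $\frac{1495}{3} \approx 498.33$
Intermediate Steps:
$w{\left(g \right)} = \frac{g}{2 + g}$
$\left(12 + w{\left(7 \right)}\right) 39 = \left(12 + \frac{7}{2 + 7}\right) 39 = \left(12 + \frac{7}{9}\right) 39 = \frac{115}{9} \cdot 39 = \frac{1495}{3}$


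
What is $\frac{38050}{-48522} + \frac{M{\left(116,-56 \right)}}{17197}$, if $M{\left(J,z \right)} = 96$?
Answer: $- \frac{324843869}{417216417} \approx -0.7786$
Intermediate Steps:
$\frac{38050}{-48522} + \frac{M{\left(116,-56 \right)}}{17197} = \frac{38050}{-48522} + \frac{96}{17197} = 38050 \left(- \frac{1}{48522}\right) + 96 \cdot \frac{1}{17197} = - \frac{19025}{24261} + \frac{96}{17197} = - \frac{324843869}{417216417}$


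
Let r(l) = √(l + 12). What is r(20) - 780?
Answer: -780 + 4*√2 ≈ -774.34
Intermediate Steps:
r(l) = √(12 + l)
r(20) - 780 = √(12 + 20) - 780 = √32 - 780 = 4*√2 - 780 = -780 + 4*√2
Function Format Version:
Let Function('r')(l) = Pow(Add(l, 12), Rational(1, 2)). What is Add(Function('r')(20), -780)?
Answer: Add(-780, Mul(4, Pow(2, Rational(1, 2)))) ≈ -774.34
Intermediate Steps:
Function('r')(l) = Pow(Add(12, l), Rational(1, 2))
Add(Function('r')(20), -780) = Add(Pow(Add(12, 20), Rational(1, 2)), -780) = Add(Pow(32, Rational(1, 2)), -780) = Add(Mul(4, Pow(2, Rational(1, 2))), -780) = Add(-780, Mul(4, Pow(2, Rational(1, 2))))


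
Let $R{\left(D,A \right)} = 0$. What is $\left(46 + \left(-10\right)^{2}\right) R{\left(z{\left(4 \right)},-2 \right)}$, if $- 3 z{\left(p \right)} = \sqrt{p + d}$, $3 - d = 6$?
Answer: $0$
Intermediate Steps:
$d = -3$ ($d = 3 - 6 = -3$)
$z{\left(p \right)} = - \frac{\sqrt{-3 + p}}{3}$ ($z{\left(p \right)} = - \frac{\sqrt{p - 3}}{3} = - \frac{\sqrt{-3 + p}}{3}$)
$\left(46 + \left(-10\right)^{2}\right) R{\left(z{\left(4 \right)},-2 \right)} = \left(46 + \left(-10\right)^{2}\right) 0 = \left(46 + 100\right) 0 = 146 \cdot 0 = 0$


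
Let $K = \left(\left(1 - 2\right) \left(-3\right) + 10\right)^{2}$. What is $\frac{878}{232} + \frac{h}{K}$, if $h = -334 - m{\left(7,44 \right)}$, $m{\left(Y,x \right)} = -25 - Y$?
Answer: $\frac{39159}{19604} \approx 1.9975$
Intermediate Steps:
$h = -302$ ($h = -334 - \left(-25 - 7\right) = -334 - -32 = -334 + 32 = -302$)
$K = 169$ ($K = \left(\left(-1\right) \left(-3\right) + 10\right)^{2} = \left(3 + 10\right)^{2} = 13^{2} = 169$)
$\frac{878}{232} + \frac{h}{K} = \frac{878}{232} - \frac{302}{169} = 878 \cdot \frac{1}{232} - \frac{302}{169} = \frac{439}{116} - \frac{302}{169} = \frac{39159}{19604}$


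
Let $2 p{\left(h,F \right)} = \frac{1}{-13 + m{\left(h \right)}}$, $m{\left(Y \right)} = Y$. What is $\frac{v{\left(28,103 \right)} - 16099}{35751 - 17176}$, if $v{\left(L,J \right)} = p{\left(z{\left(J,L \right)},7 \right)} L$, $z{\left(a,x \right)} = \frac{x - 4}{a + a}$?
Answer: $- \frac{4272963}{4929805} \approx -0.86676$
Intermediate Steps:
$z{\left(a,x \right)} = \frac{-4 + x}{2 a}$
$p{\left(h,F \right)} = \frac{1}{2 \left(-13 + h\right)}$
$v{\left(L,J \right)} = \frac{L}{2 \left(-13 + \frac{-4 + L}{2 J}\right)}$ ($v{\left(L,J \right)} = \frac{1}{2 \left(-13 + \frac{-4 + L}{2 J}\right)} L = \frac{L}{2 \left(-13 + \frac{-4 + L}{2 J}\right)}$)
$\frac{v{\left(28,103 \right)} - 16099}{35751 - 17176} = \frac{\left(-1\right) 103 \cdot 28 \frac{1}{4 - 28 + 26 \cdot 103} - 16099}{35751 - 17176} = \frac{\left(-1\right) 103 \cdot 28 \frac{1}{4 - 28 + 2678} - 16099}{18575} = \left(\left(-1\right) 103 \cdot 28 \cdot \frac{1}{2654} - 16099\right) \frac{1}{18575} = \left(- \frac{1442}{1327} - 16099\right) \frac{1}{18575} = \left(- \frac{21364815}{1327}\right) \frac{1}{18575} = - \frac{4272963}{4929805}$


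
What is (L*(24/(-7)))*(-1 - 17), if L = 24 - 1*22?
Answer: 864/7 ≈ 123.43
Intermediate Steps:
L = 2 (L = 24 - 22 = 2)
(L*(24/(-7)))*(-1 - 17) = (2*(24/(-7)))*(-1 - 17) = (2*(24*(-⅐)))*(-18) = (2*(-24/7))*(-18) = -48/7*(-18) = 864/7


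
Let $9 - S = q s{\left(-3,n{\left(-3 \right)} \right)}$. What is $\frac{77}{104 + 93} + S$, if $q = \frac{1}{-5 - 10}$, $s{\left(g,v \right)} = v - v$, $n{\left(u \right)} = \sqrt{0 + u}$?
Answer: $\frac{1850}{197} \approx 9.3909$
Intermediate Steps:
$n{\left(u \right)} = \sqrt{u}$
$s{\left(g,v \right)} = 0$
$q = - \frac{1}{15}$ ($q = \frac{1}{-15} = - \frac{1}{15} \approx -0.066667$)
$S = 9$ ($S = 9 - \left(- \frac{1}{15}\right) 0 = 9 - 0 = 9 + 0 = 9$)
$\frac{77}{104 + 93} + S = \frac{77}{104 + 93} + 9 = \frac{77}{197} + 9 = \frac{1850}{197}$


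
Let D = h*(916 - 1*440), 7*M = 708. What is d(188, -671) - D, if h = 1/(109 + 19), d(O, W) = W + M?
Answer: -128481/224 ≈ -573.58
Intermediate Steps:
M = 708/7 (M = (⅐)*708 = 708/7 ≈ 101.14)
d(O, W) = 708/7 + W (d(O, W) = W + 708/7 = 708/7 + W)
h = 1/128 ≈ 0.0078125
D = 119/32 (D = (916 - 1*440)/128 = (916 - 440)/128 = (1/128)*476 = 119/32 ≈ 3.7188)
d(188, -671) - D = (708/7 - 671) - 1*119/32 = -3989/7 - 119/32 = -128481/224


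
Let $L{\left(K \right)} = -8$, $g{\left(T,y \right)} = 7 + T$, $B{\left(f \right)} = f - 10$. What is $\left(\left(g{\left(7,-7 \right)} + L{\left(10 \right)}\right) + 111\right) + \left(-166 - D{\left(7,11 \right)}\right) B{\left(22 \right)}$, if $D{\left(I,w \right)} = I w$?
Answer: $-2799$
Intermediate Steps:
$B{\left(f \right)} = -10 + f$
$\left(\left(g{\left(7,-7 \right)} + L{\left(10 \right)}\right) + 111\right) + \left(-166 - D{\left(7,11 \right)}\right) B{\left(22 \right)} = \left(\left(\left(7 + 7\right) - 8\right) + 111\right) + \left(-166 - 7 \cdot 11\right) \left(-10 + 22\right) = \left(\left(14 - 8\right) + 111\right) + \left(-166 - 77\right) 12 = \left(6 + 111\right) + \left(-166 - 77\right) 12 = 117 - 2916 = -2799$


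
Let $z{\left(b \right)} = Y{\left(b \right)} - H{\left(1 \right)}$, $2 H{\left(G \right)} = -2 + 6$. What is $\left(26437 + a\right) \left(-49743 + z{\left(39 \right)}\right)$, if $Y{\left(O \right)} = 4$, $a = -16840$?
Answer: $-477364377$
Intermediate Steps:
$H{\left(G \right)} = 2$ ($H{\left(G \right)} = \frac{-2 + 6}{2} = \frac{1}{2} \cdot 4 = 2$)
$z{\left(b \right)} = 2$ ($z{\left(b \right)} = 4 - 2 = 2$)
$\left(26437 + a\right) \left(-49743 + z{\left(39 \right)}\right) = \left(26437 - 16840\right) \left(-49743 + 2\right) = 9597 \left(-49741\right) = -477364377$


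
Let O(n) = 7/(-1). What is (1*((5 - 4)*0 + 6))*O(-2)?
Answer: -42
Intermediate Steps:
O(n) = -7 (O(n) = 7*(-1) = -7)
(1*((5 - 4)*0 + 6))*O(-2) = (1*((5 - 4)*0 + 6))*(-7) = (1*(1*0 + 6))*(-7) = (1*(0 + 6))*(-7) = (1*6)*(-7) = 6*(-7) = -42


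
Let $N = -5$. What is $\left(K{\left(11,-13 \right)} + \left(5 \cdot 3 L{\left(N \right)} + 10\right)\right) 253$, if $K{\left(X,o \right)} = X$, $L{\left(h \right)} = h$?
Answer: $-13662$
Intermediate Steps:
$\left(K{\left(11,-13 \right)} + \left(5 \cdot 3 L{\left(N \right)} + 10\right)\right) 253 = \left(11 + \left(5 \cdot 3 \left(-5\right) + 10\right)\right) 253 = \left(11 + \left(15 \left(-5\right) + 10\right)\right) 253 = \left(11 + \left(-75 + 10\right)\right) 253 = \left(11 - 65\right) 253 = \left(-54\right) 253 = -13662$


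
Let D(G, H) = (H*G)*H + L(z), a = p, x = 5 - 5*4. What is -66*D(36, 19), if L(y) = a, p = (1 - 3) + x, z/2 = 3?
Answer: -856614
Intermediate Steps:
z = 6 (z = 2*3 = 6)
x = -15 (x = 5 - 20 = -15)
p = -17 (p = (1 - 3) - 15 = -2 - 15 = -17)
a = -17
L(y) = -17
D(G, H) = -17 + G*H² (D(G, H) = (H*G)*H - 17 = (G*H)*H - 17 = G*H² - 17 = -17 + G*H²)
-66*D(36, 19) = -66*(-17 + 36*19²) = -66*(-17 + 36*361) = -66*(-17 + 12996) = -66*12979 = -856614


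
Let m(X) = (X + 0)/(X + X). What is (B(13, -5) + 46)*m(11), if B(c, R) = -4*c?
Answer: -3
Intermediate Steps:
m(X) = 1/2 (m(X) = X/((2*X)) = X*(1/(2*X)) = 1/2)
(B(13, -5) + 46)*m(11) = (-4*13 + 46)*(1/2) = (-52 + 46)*(1/2) = -6*1/2 = -3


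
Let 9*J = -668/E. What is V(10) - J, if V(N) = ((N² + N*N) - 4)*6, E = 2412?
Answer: 6382319/5427 ≈ 1176.0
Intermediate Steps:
V(N) = -24 + 12*N² (V(N) = ((N² + N²) - 4)*6 = (2*N² - 4)*6 = (-4 + 2*N²)*6 = -24 + 12*N²)
J = -167/5427 (J = (-668/2412)/9 = (-668*1/2412)/9 = (⅑)*(-167/603) = -167/5427 ≈ -0.030772)
V(10) - J = (-24 + 12*10²) - 1*(-167/5427) = (-24 + 12*100) + 167/5427 = (-24 + 1200) + 167/5427 = 1176 + 167/5427 = 6382319/5427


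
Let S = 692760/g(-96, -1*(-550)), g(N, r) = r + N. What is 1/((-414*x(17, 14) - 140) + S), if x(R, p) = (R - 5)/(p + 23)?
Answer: 8399/10512464 ≈ 0.00079896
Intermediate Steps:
x(R, p) = (-5 + R)/(23 + p)
g(N, r) = N + r
S = 346380/227 (S = 692760/(-96 - 1*(-550)) = 692760/(-96 + 550) = 692760/454 = 692760*(1/454) = 346380/227 ≈ 1525.9)
1/((-414*x(17, 14) - 140) + S) = 1/((-414*(-5 + 17)/(23 + 14) - 140) + 346380/227) = 1/((-414*12/37 - 140) + 346380/227) = 1/((-4968/37 - 140) + 346380/227) = 1/(-10148/37 + 346380/227) = 1/(10512464/8399) = 8399/10512464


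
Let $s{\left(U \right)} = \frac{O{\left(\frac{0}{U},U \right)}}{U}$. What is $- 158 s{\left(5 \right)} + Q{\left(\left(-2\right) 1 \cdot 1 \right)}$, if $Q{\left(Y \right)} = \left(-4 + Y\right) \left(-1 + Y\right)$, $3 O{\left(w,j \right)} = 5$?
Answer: $- \frac{104}{3} \approx -34.667$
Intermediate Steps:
$O{\left(w,j \right)} = \frac{5}{3}$ ($O{\left(w,j \right)} = \frac{1}{3} \cdot 5 = \frac{5}{3}$)
$s{\left(U \right)} = \frac{5}{3 U}$
$Q{\left(Y \right)} = \left(-1 + Y\right) \left(-4 + Y\right)$
$- 158 s{\left(5 \right)} + Q{\left(\left(-2\right) 1 \cdot 1 \right)} = - 158 \frac{5}{3 \cdot 5} + \left(4 + \left(\left(-2\right) 1 \cdot 1\right)^{2} - 5 \left(-2\right) 1 \cdot 1\right) = - 158 \cdot \frac{5}{3} \cdot \frac{1}{5} + \left(4 + \left(\left(-2\right) 1\right)^{2} - 5 \left(\left(-2\right) 1\right)\right) = \left(-158\right) \frac{1}{3} + \left(4 + \left(-2\right)^{2} - -10\right) = - \frac{158}{3} + \left(4 + 4 + 10\right) = - \frac{158}{3} + 18 = - \frac{104}{3}$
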